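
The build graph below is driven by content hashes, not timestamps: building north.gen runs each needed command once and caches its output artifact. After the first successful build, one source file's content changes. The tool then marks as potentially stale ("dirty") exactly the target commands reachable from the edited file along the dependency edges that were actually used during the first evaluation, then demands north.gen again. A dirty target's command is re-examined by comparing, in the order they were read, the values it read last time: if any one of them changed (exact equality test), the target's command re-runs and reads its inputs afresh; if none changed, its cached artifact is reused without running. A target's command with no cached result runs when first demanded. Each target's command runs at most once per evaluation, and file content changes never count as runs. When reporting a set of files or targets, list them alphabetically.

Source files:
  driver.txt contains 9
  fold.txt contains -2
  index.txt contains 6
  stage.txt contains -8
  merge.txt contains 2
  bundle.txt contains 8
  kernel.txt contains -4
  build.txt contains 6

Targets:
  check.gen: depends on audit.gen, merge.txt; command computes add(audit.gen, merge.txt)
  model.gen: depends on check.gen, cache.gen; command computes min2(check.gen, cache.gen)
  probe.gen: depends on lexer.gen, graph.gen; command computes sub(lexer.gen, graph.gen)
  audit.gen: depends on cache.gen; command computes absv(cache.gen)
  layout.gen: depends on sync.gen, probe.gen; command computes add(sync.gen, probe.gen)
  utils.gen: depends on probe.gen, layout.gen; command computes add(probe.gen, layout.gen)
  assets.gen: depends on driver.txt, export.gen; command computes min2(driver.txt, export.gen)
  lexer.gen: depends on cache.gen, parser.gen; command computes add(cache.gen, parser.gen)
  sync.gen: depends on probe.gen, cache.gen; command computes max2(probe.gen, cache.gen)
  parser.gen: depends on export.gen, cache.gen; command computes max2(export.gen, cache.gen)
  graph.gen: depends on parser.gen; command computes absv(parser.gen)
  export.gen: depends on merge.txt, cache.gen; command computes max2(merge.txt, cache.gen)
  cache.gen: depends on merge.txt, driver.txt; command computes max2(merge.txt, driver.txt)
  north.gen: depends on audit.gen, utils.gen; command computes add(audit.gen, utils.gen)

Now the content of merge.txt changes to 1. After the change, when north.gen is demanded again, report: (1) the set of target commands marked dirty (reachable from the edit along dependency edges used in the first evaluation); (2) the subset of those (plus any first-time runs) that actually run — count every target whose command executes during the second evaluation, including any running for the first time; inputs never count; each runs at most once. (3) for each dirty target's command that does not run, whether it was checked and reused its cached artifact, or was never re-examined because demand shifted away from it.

Initial pass — values computed on the first demand:
  cache.gen = max2(2, 9) = 9
  audit.gen = absv(9) = 9
  export.gen = max2(2, 9) = 9
  parser.gen = max2(9, 9) = 9
  graph.gen = absv(9) = 9
  lexer.gen = add(9, 9) = 18
  probe.gen = sub(18, 9) = 9
  sync.gen = max2(9, 9) = 9
  layout.gen = add(9, 9) = 18
  utils.gen = add(9, 18) = 27
  north.gen = add(9, 27) = 36

Second demand — change propagation:
  cache.gen: re-runs because merge.txt 2->1; new result 9 (unchanged).
  audit.gen: re-examined; everything it read last time is the same (cache.gen unchanged) — cache 9 kept, no run.
  export.gen: re-runs because merge.txt 2->1; new result 9 (unchanged).
  parser.gen: re-examined; everything it read last time is the same (export.gen unchanged, cache.gen unchanged) — cache 9 kept, no run.
  graph.gen: re-examined; everything it read last time is the same (parser.gen unchanged) — cache 9 kept, no run.
  lexer.gen: re-examined; everything it read last time is the same (cache.gen unchanged, parser.gen unchanged) — cache 18 kept, no run.
  probe.gen: re-examined; everything it read last time is the same (lexer.gen unchanged, graph.gen unchanged) — cache 9 kept, no run.
  sync.gen: re-examined; everything it read last time is the same (probe.gen unchanged, cache.gen unchanged) — cache 9 kept, no run.
  layout.gen: re-examined; everything it read last time is the same (sync.gen unchanged, probe.gen unchanged) — cache 18 kept, no run.
  utils.gen: re-examined; everything it read last time is the same (probe.gen unchanged, layout.gen unchanged) — cache 27 kept, no run.
  north.gen: re-examined; everything it read last time is the same (audit.gen unchanged, utils.gen unchanged) — cache 36 kept, no run.

The important point: at parser.gen every value read last time is unchanged, so the dirty flag clears without a run.

Dirty set: audit.gen, cache.gen, export.gen, graph.gen, layout.gen, lexer.gen, north.gen, parser.gen, probe.gen, sync.gen, utils.gen.
Run set: cache.gen, export.gen (2 run).
Re-examined without running (cache reused): audit.gen, graph.gen, layout.gen, lexer.gen, north.gen, parser.gen, probe.gen, sync.gen, utils.gen.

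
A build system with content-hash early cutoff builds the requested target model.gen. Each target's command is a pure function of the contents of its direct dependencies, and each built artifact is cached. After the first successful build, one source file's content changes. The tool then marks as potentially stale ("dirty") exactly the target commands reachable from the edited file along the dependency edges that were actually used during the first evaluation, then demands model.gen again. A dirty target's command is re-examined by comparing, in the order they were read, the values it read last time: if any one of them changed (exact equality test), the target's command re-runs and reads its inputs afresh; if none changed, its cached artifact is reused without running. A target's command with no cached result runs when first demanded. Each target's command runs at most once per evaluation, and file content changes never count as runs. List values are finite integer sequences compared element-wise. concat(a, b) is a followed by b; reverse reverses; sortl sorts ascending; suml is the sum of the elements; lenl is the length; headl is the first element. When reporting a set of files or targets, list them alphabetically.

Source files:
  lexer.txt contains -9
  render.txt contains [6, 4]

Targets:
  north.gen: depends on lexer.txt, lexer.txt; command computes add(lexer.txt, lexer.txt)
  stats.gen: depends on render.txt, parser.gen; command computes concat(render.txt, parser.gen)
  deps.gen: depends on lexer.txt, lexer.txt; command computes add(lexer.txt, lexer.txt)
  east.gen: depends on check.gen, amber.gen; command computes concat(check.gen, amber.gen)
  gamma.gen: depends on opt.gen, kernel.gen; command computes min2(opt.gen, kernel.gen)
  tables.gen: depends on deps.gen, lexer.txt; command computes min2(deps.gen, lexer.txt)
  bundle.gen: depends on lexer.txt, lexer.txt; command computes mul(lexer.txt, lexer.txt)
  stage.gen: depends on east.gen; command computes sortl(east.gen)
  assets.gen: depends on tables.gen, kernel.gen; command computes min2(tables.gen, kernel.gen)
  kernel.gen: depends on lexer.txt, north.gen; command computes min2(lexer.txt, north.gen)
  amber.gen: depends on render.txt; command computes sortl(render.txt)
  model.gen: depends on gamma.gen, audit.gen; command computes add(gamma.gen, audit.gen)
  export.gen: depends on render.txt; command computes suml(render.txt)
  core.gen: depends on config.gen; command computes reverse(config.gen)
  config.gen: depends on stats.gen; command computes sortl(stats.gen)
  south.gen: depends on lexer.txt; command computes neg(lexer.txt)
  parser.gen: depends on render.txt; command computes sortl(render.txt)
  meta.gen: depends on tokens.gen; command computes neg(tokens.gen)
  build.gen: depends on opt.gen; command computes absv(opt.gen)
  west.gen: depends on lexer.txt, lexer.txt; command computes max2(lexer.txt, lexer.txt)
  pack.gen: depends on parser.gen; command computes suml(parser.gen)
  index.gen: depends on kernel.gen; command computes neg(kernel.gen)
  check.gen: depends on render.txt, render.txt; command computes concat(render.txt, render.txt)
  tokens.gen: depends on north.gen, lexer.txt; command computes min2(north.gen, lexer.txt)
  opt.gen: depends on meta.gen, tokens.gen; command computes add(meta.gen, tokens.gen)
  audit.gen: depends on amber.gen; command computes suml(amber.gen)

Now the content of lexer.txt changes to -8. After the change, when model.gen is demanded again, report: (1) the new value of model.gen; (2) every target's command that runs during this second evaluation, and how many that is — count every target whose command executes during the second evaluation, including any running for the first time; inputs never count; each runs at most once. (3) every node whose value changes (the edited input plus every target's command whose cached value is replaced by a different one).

First evaluation (everything demanded from the output):
  amber.gen = sortl([6, 4]) = [4, 6]
  audit.gen = suml([4, 6]) = 10
  north.gen = add(-9, -9) = -18
  kernel.gen = min2(-9, -18) = -18
  tokens.gen = min2(-18, -9) = -18
  meta.gen = neg(-18) = 18
  opt.gen = add(18, -18) = 0
  gamma.gen = min2(0, -18) = -18
  model.gen = add(-18, 10) = -8

Propagation after the edit:
  north.gen: runs — lexer.txt -9->-8; lexer.txt -9->-8; result -16.
  kernel.gen: runs — lexer.txt -9->-8; north.gen -18->-16; result -16.
  tokens.gen: runs — north.gen -18->-16; lexer.txt -9->-8; result -16.
  meta.gen: runs — tokens.gen -18->-16; result 16.
  opt.gen: runs — meta.gen 18->16; tokens.gen -18->-16; result 0 (same value as before).
  gamma.gen: runs — kernel.gen -18->-16; result -16.
  model.gen: runs — gamma.gen -18->-16; result -6.

New value of model.gen: -6.
Target commands that run: gamma.gen, kernel.gen, meta.gen, model.gen, north.gen, opt.gen, tokens.gen — 7 in total.
Values that change: gamma.gen, kernel.gen, lexer.txt, meta.gen, model.gen, north.gen, tokens.gen.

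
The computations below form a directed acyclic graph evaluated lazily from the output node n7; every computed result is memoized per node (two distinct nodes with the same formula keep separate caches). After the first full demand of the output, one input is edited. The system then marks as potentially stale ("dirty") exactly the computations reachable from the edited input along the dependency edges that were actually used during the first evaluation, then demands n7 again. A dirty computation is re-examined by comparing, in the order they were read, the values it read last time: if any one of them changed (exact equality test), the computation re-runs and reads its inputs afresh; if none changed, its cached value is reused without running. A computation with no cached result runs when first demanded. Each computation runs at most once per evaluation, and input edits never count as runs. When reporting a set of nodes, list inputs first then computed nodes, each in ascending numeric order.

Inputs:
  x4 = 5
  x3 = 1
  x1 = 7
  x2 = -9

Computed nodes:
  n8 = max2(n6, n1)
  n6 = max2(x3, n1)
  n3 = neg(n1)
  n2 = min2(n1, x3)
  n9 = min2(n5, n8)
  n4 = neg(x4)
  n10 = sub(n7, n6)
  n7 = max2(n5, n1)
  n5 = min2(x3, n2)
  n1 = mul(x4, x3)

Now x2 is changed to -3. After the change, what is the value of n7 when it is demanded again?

Demanding n7 again yields 5.
Note the shortcut — nothing in the graph depends on x2 at all, so no recomputation happens.

First demand of the output computes:
  n1 = mul(5, 1) = 5
  n2 = min2(5, 1) = 1
  n5 = min2(1, 1) = 1
  n7 = max2(1, 5) = 5

After the edit, cleaning proceeds:
  no node depends on x2 at all; the second demand re-runs nothing.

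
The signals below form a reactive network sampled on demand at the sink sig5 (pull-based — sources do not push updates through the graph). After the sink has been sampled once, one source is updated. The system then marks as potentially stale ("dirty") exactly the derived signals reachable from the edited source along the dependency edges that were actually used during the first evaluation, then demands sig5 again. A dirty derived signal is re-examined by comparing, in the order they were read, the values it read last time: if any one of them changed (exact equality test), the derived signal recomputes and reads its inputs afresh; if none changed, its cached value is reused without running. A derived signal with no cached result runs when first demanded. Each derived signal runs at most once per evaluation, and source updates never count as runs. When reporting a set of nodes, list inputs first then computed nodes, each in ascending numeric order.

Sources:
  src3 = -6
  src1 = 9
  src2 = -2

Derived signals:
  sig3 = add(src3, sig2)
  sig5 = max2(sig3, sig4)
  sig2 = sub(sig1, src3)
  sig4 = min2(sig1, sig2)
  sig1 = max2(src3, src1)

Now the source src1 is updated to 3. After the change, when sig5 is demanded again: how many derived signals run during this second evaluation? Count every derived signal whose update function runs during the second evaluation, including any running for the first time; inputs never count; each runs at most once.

Initial pass — values computed on the first demand:
  sig1 = max2(-6, 9) = 9
  sig2 = sub(9, -6) = 15
  sig3 = add(-6, 15) = 9
  sig4 = min2(9, 15) = 9
  sig5 = max2(9, 9) = 9

Second demand — change propagation:
  sig1: re-runs because src1 9->3; new result 3.
  sig2: re-runs because sig1 9->3; new result 9.
  sig3: re-runs because sig2 15->9; new result 3.
  sig4: re-runs because sig1 9->3; sig2 15->9; new result 3.
  sig5: re-runs because sig3 9->3; sig4 9->3; new result 3.

Run set: sig1, sig2, sig3, sig4, sig5 (5 run).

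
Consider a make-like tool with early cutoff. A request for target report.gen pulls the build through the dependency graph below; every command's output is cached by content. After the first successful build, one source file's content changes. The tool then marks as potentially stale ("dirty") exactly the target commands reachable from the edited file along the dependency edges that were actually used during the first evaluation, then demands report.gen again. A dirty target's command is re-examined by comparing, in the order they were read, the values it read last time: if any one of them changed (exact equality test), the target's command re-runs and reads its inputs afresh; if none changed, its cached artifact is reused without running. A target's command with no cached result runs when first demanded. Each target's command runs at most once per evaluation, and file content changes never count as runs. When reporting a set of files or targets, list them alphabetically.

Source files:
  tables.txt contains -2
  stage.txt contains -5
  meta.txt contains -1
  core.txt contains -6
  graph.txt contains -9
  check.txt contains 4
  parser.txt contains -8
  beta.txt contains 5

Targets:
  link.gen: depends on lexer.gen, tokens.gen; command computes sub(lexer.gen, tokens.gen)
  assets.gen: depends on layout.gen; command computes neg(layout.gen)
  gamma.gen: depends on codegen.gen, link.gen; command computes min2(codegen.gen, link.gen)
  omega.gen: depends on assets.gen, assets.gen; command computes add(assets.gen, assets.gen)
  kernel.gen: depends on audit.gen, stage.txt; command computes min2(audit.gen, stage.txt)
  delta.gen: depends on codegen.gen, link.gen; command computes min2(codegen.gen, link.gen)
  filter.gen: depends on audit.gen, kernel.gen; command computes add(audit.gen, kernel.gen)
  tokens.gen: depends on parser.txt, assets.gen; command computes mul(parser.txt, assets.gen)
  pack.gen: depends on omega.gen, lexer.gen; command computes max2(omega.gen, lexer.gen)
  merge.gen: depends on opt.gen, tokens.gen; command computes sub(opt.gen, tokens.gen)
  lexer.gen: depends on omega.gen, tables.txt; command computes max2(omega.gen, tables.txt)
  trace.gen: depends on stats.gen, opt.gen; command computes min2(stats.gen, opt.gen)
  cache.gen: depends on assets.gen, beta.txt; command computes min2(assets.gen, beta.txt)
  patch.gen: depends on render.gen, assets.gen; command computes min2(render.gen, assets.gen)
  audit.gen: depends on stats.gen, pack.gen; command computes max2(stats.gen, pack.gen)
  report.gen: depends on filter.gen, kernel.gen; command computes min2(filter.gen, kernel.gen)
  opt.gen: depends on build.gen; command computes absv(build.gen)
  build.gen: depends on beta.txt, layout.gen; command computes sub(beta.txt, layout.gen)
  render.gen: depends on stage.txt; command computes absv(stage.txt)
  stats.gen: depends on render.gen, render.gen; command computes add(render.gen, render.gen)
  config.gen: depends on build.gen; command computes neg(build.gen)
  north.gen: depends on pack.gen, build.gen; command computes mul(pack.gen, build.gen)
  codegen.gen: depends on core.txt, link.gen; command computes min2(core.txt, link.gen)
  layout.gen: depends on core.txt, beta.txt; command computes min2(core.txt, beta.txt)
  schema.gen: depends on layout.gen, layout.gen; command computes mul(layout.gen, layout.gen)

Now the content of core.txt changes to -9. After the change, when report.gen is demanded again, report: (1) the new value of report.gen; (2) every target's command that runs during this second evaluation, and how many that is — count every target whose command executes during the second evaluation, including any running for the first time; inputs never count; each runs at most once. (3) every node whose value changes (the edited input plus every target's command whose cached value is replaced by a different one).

First demand of the output computes:
  layout.gen = min2(-6, 5) = -6
  assets.gen = neg(-6) = 6
  omega.gen = add(6, 6) = 12
  lexer.gen = max2(12, -2) = 12
  pack.gen = max2(12, 12) = 12
  render.gen = absv(-5) = 5
  stats.gen = add(5, 5) = 10
  audit.gen = max2(10, 12) = 12
  kernel.gen = min2(12, -5) = -5
  filter.gen = add(12, -5) = 7
  report.gen = min2(7, -5) = -5

After the edit, cleaning proceeds:
  layout.gen: a read changed (core.txt -6->-9) — executes, giving -9.
  assets.gen: a read changed (layout.gen -6->-9) — executes, giving 9.
  omega.gen: a read changed (assets.gen 6->9; assets.gen 6->9) — executes, giving 18.
  lexer.gen: a read changed (omega.gen 12->18) — executes, giving 18.
  pack.gen: a read changed (omega.gen 12->18; lexer.gen 12->18) — executes, giving 18.
  audit.gen: a read changed (pack.gen 12->18) — executes, giving 18.
  kernel.gen: a read changed (audit.gen 12->18) — executes, giving -5 — identical to its old value.
  filter.gen: a read changed (audit.gen 12->18) — executes, giving 13.
  report.gen: a read changed (filter.gen 7->13) — executes, giving -5 — identical to its old value.

Demanding report.gen again yields -5.
9 target commands run: assets.gen, audit.gen, filter.gen, kernel.gen, layout.gen, lexer.gen, omega.gen, pack.gen, report.gen.
The nodes whose values change: assets.gen, audit.gen, core.txt, filter.gen, layout.gen, lexer.gen, omega.gen, pack.gen.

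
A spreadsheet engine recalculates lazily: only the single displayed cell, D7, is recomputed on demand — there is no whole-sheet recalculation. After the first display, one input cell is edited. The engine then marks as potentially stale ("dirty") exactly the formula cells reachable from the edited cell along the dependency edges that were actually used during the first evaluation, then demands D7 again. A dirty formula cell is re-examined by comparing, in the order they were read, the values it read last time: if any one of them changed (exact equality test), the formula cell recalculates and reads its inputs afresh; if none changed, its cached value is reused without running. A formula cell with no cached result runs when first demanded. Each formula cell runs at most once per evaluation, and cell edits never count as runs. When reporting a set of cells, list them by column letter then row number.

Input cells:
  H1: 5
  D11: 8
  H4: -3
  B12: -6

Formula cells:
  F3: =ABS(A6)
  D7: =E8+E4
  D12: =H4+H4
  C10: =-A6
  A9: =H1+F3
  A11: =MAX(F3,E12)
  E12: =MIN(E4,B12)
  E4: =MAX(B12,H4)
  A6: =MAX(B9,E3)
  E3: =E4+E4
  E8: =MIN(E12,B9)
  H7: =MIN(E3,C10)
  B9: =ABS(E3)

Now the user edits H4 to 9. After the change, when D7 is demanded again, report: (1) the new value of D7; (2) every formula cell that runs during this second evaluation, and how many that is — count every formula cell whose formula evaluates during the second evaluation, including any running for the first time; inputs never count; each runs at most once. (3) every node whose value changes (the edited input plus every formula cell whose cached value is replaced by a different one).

First evaluation (everything demanded from the output):
  E4 = MAX(-6, -3) = -3
  E3 = -3 + -3 = -6
  B9 = ABS(-6) = 6
  E12 = MIN(-3, -6) = -6
  E8 = MIN(-6, 6) = -6
  D7 = -6 + -3 = -9

Propagation after the edit:
  E4: runs — H4 -3->9; result 9.
  E3: runs — E4 -3->9; E4 -3->9; result 18.
  B9: runs — E3 -6->18; result 18.
  E12: runs — E4 -3->9; result -6 (same value as before).
  E8: runs — B9 6->18; result -6 (same value as before).
  D7: runs — E4 -3->9; result 3.

New value of D7: 3.
Formula cells that run: B9, D7, E3, E4, E8, E12 — 6 in total.
Values that change: B9, D7, E3, E4, H4.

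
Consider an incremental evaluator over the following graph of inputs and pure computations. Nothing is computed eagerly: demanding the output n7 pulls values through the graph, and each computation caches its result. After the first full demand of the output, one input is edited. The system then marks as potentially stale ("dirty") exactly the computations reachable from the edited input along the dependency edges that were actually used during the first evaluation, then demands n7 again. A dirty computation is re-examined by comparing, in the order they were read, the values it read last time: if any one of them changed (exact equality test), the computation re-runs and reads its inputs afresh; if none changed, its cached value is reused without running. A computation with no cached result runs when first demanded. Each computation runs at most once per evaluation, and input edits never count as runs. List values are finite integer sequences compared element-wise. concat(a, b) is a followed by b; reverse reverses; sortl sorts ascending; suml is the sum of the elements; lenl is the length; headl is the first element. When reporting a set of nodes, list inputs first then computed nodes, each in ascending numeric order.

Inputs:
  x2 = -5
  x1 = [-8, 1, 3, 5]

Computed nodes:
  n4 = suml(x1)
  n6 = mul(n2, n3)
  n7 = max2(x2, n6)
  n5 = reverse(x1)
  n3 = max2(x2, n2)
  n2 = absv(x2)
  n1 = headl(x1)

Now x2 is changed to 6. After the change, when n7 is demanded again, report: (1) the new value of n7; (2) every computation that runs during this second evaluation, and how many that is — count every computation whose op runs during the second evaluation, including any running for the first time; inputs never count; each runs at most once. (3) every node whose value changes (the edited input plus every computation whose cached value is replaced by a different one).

n7 now evaluates to 36.
Run set: n2, n3, n6, n7 (4 run).
Changed values: x2, n2, n3, n6, n7.

Initial pass — values computed on the first demand:
  n2 = absv(-5) = 5
  n3 = max2(-5, 5) = 5
  n6 = mul(5, 5) = 25
  n7 = max2(-5, 25) = 25

Second demand — change propagation:
  n2: re-runs because x2 -5->6; new result 6.
  n3: re-runs because x2 -5->6; n2 5->6; new result 6.
  n6: re-runs because n2 5->6; n3 5->6; new result 36.
  n7: re-runs because x2 -5->6; n6 25->36; new result 36.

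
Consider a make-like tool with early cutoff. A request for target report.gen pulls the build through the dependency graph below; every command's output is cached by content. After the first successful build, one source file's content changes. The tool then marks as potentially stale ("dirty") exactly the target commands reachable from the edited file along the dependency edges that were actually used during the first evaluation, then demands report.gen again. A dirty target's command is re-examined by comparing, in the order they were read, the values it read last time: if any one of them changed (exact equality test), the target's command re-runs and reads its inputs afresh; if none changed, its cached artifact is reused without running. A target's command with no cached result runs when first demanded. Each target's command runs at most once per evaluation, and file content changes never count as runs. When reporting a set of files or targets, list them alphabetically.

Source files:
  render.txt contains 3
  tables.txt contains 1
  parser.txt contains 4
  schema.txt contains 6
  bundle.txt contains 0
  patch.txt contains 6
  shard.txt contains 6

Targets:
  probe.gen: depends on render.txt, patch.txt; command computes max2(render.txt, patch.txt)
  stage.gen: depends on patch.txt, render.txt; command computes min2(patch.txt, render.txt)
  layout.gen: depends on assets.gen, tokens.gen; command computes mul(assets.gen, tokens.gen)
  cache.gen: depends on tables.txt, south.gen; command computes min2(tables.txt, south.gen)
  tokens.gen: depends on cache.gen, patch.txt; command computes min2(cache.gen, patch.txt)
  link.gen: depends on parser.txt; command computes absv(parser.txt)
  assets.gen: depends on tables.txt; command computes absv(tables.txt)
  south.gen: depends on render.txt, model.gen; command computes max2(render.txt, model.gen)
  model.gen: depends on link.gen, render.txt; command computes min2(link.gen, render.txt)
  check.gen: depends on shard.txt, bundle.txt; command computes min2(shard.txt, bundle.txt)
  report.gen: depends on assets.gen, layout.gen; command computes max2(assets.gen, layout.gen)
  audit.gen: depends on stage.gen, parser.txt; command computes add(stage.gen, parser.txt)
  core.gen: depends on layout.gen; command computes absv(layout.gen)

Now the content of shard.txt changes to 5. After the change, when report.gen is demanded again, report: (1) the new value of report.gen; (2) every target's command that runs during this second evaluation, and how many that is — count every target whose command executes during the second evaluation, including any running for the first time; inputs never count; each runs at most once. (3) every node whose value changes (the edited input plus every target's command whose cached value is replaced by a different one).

First demand of the output computes:
  assets.gen = absv(1) = 1
  link.gen = absv(4) = 4
  model.gen = min2(4, 3) = 3
  south.gen = max2(3, 3) = 3
  cache.gen = min2(1, 3) = 1
  tokens.gen = min2(1, 6) = 1
  layout.gen = mul(1, 1) = 1
  report.gen = max2(1, 1) = 1

After the edit, cleaning proceeds:
  shard.txt only reaches undemanded nodes; the second demand re-runs nothing.

Note the shortcut — shard.txt feeds only undemanded nodes, so no recomputation happens.

Demanding report.gen again yields 1.
0 target commands run: none.
The nodes whose values change: shard.txt.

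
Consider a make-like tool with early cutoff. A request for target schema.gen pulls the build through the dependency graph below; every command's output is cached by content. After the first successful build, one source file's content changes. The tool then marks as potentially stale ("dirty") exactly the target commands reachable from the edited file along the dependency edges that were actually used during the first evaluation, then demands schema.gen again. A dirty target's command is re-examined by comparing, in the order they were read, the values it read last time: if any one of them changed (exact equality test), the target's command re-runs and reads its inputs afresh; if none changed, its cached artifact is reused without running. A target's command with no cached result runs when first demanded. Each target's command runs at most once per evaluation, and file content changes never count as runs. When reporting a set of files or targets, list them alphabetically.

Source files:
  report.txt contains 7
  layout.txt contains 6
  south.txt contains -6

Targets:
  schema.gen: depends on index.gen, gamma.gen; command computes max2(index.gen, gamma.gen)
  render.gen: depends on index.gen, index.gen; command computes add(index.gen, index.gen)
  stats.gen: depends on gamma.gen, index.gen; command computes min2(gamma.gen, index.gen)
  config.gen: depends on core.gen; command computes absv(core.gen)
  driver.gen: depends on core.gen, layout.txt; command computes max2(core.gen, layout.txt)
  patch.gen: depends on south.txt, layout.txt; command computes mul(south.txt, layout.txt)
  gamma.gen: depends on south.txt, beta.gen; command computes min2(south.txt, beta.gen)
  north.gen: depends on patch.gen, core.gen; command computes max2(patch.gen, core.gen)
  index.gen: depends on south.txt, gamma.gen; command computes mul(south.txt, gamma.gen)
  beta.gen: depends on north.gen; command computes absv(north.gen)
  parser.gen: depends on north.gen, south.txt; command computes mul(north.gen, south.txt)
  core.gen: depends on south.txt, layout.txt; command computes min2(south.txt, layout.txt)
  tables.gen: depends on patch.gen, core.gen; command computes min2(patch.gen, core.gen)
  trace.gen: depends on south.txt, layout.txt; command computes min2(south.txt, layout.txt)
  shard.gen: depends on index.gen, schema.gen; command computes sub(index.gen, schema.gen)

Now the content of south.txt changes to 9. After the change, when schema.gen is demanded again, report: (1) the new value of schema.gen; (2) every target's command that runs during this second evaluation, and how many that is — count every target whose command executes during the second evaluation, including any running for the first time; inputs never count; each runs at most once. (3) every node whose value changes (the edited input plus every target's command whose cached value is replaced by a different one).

Demanding schema.gen again yields 81.
7 target commands run: beta.gen, core.gen, gamma.gen, index.gen, north.gen, patch.gen, schema.gen.
The nodes whose values change: beta.gen, core.gen, gamma.gen, index.gen, north.gen, patch.gen, schema.gen, south.txt.

First demand of the output computes:
  core.gen = min2(-6, 6) = -6
  patch.gen = mul(-6, 6) = -36
  north.gen = max2(-36, -6) = -6
  beta.gen = absv(-6) = 6
  gamma.gen = min2(-6, 6) = -6
  index.gen = mul(-6, -6) = 36
  schema.gen = max2(36, -6) = 36

After the edit, cleaning proceeds:
  core.gen: a read changed (south.txt -6->9) — executes, giving 6.
  patch.gen: a read changed (south.txt -6->9) — executes, giving 54.
  north.gen: a read changed (patch.gen -36->54; core.gen -6->6) — executes, giving 54.
  beta.gen: a read changed (north.gen -6->54) — executes, giving 54.
  gamma.gen: a read changed (south.txt -6->9; beta.gen 6->54) — executes, giving 9.
  index.gen: a read changed (south.txt -6->9; gamma.gen -6->9) — executes, giving 81.
  schema.gen: a read changed (index.gen 36->81; gamma.gen -6->9) — executes, giving 81.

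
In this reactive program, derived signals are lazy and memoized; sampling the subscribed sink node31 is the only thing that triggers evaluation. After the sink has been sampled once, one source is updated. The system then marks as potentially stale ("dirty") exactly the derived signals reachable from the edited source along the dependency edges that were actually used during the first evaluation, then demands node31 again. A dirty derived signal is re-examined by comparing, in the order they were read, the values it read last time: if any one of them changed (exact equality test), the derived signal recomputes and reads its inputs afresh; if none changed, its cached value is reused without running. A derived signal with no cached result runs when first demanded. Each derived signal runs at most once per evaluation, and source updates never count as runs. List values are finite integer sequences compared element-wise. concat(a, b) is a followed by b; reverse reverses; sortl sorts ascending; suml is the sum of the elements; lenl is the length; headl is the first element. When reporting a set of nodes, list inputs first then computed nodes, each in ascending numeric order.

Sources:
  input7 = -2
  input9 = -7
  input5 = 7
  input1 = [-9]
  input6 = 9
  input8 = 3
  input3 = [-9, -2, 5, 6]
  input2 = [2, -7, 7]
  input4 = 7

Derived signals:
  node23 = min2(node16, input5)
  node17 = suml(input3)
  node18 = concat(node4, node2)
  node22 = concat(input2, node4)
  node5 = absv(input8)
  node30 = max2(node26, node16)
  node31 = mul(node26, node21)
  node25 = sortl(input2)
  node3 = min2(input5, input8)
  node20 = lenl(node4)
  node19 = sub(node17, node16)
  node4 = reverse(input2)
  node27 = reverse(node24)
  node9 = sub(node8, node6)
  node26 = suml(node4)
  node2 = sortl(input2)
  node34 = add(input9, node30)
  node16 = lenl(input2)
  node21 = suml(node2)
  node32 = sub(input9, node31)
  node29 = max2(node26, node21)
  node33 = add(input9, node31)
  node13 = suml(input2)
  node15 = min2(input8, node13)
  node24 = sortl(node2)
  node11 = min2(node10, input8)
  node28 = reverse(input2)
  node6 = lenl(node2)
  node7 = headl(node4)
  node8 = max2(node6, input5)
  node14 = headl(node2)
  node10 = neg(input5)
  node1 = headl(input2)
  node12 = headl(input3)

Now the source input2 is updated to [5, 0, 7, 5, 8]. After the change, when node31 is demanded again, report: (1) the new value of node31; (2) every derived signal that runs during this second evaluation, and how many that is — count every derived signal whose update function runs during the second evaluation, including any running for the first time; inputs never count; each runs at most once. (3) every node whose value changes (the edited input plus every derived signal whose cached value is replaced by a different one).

First demand of the output computes:
  node2 = sortl([2, -7, 7]) = [-7, 2, 7]
  node4 = reverse([2, -7, 7]) = [7, -7, 2]
  node21 = suml([-7, 2, 7]) = 2
  node26 = suml([7, -7, 2]) = 2
  node31 = mul(2, 2) = 4

After the edit, cleaning proceeds:
  node2: a read changed (input2 [2, -7, 7]->[5, 0, 7, 5, 8]) — executes, giving [0, 5, 5, 7, 8].
  node4: a read changed (input2 [2, -7, 7]->[5, 0, 7, 5, 8]) — executes, giving [8, 5, 7, 0, 5].
  node21: a read changed (node2 [-7, 2, 7]->[0, 5, 5, 7, 8]) — executes, giving 25.
  node26: a read changed (node4 [7, -7, 2]->[8, 5, 7, 0, 5]) — executes, giving 25.
  node31: a read changed (node26 2->25; node21 2->25) — executes, giving 625.

Demanding node31 again yields 625.
5 derived signals run: node2, node4, node21, node26, node31.
The nodes whose values change: input2, node2, node4, node21, node26, node31.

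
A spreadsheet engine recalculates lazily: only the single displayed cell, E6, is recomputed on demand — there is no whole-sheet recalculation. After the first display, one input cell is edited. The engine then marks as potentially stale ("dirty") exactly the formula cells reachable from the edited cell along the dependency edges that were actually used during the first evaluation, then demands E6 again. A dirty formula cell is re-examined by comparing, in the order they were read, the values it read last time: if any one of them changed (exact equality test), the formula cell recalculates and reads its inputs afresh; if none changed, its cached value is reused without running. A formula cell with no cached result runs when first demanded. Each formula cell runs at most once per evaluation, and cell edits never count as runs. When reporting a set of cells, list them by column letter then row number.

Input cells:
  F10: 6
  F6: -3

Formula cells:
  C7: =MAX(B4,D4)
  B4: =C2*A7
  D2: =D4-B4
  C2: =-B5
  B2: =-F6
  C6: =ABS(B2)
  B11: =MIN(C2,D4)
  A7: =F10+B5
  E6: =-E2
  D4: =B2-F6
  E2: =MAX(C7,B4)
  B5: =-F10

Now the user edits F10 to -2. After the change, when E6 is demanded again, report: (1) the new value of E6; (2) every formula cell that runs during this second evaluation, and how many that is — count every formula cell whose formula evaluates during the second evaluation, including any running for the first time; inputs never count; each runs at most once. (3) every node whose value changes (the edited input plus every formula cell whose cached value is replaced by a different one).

First evaluation (everything demanded from the output):
  B2 = -(-3) = 3
  B5 = -(6) = -6
  A7 = 6 + -6 = 0
  C2 = -(-6) = 6
  B4 = 6 * 0 = 0
  D4 = 3 - -3 = 6
  C7 = MAX(0, 6) = 6
  E2 = MAX(6, 0) = 6
  E6 = -(6) = -6

Propagation after the edit:
  B5: runs — F10 6->-2; result 2.
  A7: runs — F10 6->-2; B5 -6->2; result 0 (same value as before).
  C2: runs — B5 -6->2; result -2.
  B4: runs — C2 6->-2; result 0 (same value as before).
  C7: checked — values it read are unchanged (B4 unchanged, D4 unchanged); reused cached 6 without running.
  E2: checked — values it read are unchanged (C7 unchanged, B4 unchanged); reused cached 6 without running.
  E6: checked — values it read are unchanged (E2 unchanged); reused cached -6 without running.

Key observation: the cutoff stops propagation at C7 — its inputs' values are unchanged, so it reuses its cache.

New value of E6: -6.
Formula cells that run: A7, B4, B5, C2 — 4 in total.
Values that change: B5, C2, F10.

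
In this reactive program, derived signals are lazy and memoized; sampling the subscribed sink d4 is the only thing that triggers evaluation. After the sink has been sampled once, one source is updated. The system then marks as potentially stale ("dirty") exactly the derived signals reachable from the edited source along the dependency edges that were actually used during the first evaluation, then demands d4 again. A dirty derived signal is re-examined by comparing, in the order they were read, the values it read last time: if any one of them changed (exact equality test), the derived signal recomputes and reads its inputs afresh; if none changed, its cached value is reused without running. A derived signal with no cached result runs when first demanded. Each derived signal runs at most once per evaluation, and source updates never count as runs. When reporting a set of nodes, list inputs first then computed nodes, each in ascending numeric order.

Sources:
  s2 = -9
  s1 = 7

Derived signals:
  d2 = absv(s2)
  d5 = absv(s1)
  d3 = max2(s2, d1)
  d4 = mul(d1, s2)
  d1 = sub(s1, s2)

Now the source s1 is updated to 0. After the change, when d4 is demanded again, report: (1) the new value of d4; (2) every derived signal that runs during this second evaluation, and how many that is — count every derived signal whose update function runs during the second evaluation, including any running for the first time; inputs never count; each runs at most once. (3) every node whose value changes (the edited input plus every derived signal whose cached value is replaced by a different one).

Demanding d4 again yields -81.
2 derived signals run: d1, d4.
The nodes whose values change: s1, d1, d4.

First demand of the output computes:
  d1 = sub(7, -9) = 16
  d4 = mul(16, -9) = -144

After the edit, cleaning proceeds:
  d1: a read changed (s1 7->0) — executes, giving 9.
  d4: a read changed (d1 16->9) — executes, giving -81.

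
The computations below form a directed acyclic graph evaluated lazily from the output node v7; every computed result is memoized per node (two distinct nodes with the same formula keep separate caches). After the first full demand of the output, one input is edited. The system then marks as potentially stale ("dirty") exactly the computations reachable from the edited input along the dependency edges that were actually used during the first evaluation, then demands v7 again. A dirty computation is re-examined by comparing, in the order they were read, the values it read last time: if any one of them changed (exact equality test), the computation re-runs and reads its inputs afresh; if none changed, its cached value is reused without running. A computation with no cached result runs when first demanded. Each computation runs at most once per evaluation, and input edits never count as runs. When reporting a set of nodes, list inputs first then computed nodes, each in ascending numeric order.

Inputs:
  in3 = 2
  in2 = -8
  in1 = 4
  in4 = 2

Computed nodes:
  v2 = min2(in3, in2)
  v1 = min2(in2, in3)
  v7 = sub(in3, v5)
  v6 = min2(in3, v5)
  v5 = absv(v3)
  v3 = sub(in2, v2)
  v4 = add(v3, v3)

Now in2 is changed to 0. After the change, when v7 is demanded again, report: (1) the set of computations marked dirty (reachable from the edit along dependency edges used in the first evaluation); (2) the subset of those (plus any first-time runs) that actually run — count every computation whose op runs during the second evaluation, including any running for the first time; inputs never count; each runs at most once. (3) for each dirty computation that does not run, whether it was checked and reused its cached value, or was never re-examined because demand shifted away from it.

First demand of the output computes:
  v2 = min2(2, -8) = -8
  v3 = sub(-8, -8) = 0
  v5 = absv(0) = 0
  v7 = sub(2, 0) = 2

After the edit, cleaning proceeds:
  v2: a read changed (in2 -8->0) — executes, giving 0.
  v3: a read changed (in2 -8->0; v2 -8->0) — executes, giving 0 — identical to its old value.
  v5: dirty, but its reads are unchanged (v3 unchanged); cached 0 stands.
  v7: dirty, but its reads are unchanged (in3 unchanged, v5 unchanged); cached 2 stands.

Note the absorption at v3: it re-runs yet its value is the same, leaving the output's value untouched.

The edit dirties: v2, v3, v5, v7.
2 computations run: v2, v3.
Cache hits after checking: v5, v7.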